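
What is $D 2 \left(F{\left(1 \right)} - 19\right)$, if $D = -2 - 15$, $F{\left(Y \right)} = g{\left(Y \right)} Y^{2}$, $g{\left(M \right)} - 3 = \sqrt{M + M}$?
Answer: $544 - 34 \sqrt{2} \approx 495.92$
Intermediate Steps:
$g{\left(M \right)} = 3 + \sqrt{2} \sqrt{M}$ ($g{\left(M \right)} = 3 + \sqrt{M + M} = 3 + \sqrt{2 M} = 3 + \sqrt{2} \sqrt{M}$)
$F{\left(Y \right)} = Y^{2} \left(3 + \sqrt{2} \sqrt{Y}\right)$ ($F{\left(Y \right)} = \left(3 + \sqrt{2} \sqrt{Y}\right) Y^{2} = Y^{2} \left(3 + \sqrt{2} \sqrt{Y}\right)$)
$D = -17$
$D 2 \left(F{\left(1 \right)} - 19\right) = \left(-17\right) 2 \left(1^{2} \left(3 + \sqrt{2} \sqrt{1}\right) - 19\right) = - 34 \left(1 \left(3 + \sqrt{2} \cdot 1\right) - 19\right) = - 34 \left(1 \left(3 + \sqrt{2}\right) - 19\right) = - 34 \left(\left(3 + \sqrt{2}\right) - 19\right) = - 34 \left(-16 + \sqrt{2}\right) = 544 - 34 \sqrt{2}$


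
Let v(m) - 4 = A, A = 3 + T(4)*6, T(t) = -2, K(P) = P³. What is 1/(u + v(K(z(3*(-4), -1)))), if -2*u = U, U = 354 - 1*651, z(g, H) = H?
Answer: 2/287 ≈ 0.0069686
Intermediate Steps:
U = -297 (U = 354 - 651 = -297)
A = -9 (A = 3 - 2*6 = 3 - 12 = -9)
u = 297/2 (u = -½*(-297) = 297/2 ≈ 148.50)
v(m) = -5 (v(m) = 4 - 9 = -5)
1/(u + v(K(z(3*(-4), -1)))) = 1/(297/2 - 5) = 1/(287/2) = 2/287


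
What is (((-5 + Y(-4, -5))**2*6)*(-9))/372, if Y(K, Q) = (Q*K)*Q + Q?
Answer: -54450/31 ≈ -1756.5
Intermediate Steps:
Y(K, Q) = Q + K*Q**2 (Y(K, Q) = (K*Q)*Q + Q = K*Q**2 + Q = Q + K*Q**2)
(((-5 + Y(-4, -5))**2*6)*(-9))/372 = (((-5 - 5*(1 - 4*(-5)))**2*6)*(-9))/372 = (((-5 - 5*(1 + 20))**2*6)*(-9))*(1/372) = (((-5 - 5*21)**2*6)*(-9))*(1/372) = (((-5 - 105)**2*6)*(-9))*(1/372) = (((-110)**2*6)*(-9))*(1/372) = ((12100*6)*(-9))*(1/372) = (72600*(-9))*(1/372) = -653400*1/372 = -54450/31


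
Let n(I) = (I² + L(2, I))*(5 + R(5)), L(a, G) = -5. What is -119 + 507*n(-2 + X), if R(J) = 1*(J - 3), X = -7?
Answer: 269605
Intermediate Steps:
R(J) = -3 + J (R(J) = 1*(-3 + J) = -3 + J)
n(I) = -35 + 7*I² (n(I) = (I² - 5)*(5 + (-3 + 5)) = (-5 + I²)*(5 + 2) = (-5 + I²)*7 = -35 + 7*I²)
-119 + 507*n(-2 + X) = -119 + 507*(-35 + 7*(-2 - 7)²) = -119 + 507*(-35 + 7*(-9)²) = -119 + 507*(-35 + 7*81) = -119 + 507*(-35 + 567) = -119 + 507*532 = -119 + 269724 = 269605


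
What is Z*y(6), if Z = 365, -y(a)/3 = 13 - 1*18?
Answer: 5475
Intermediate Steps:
y(a) = 15 (y(a) = -3*(13 - 1*18) = -3*(13 - 18) = -3*(-5) = 15)
Z*y(6) = 365*15 = 5475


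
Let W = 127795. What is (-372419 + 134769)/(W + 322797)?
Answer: -118825/225296 ≈ -0.52742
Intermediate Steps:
(-372419 + 134769)/(W + 322797) = (-372419 + 134769)/(127795 + 322797) = -237650/450592 = -237650*1/450592 = -118825/225296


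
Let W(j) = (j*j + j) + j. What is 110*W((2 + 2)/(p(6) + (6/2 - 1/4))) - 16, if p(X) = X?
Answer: 26352/245 ≈ 107.56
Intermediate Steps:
W(j) = j² + 2*j (W(j) = (j² + j) + j = (j + j²) + j = j² + 2*j)
110*W((2 + 2)/(p(6) + (6/2 - 1/4))) - 16 = 110*(((2 + 2)/(6 + (6/2 - 1/4)))*(2 + (2 + 2)/(6 + (6/2 - 1/4)))) - 16 = 110*((4/(6 + (6*(½) - 1*¼)))*(2 + 4/(6 + (6*(½) - 1*¼)))) - 16 = 110*((4/(6 + (3 - ¼)))*(2 + 4/(6 + (3 - ¼)))) - 16 = 110*((4/(6 + 11/4))*(2 + 4/(6 + 11/4))) - 16 = 110*((4/(35/4))*(2 + 4/(35/4))) - 16 = 110*((4*(4/35))*(2 + 4*(4/35))) - 16 = 110*(16*(2 + 16/35)/35) - 16 = 110*((16/35)*(86/35)) - 16 = 110*(1376/1225) - 16 = 30272/245 - 16 = 26352/245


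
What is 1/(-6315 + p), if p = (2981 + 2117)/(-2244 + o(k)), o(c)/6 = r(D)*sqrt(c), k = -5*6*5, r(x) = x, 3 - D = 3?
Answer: -1122/7087979 ≈ -0.00015830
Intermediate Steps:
D = 0 (D = 3 - 1*3 = 3 - 3 = 0)
k = -150 (k = -30*5 = -150)
o(c) = 0 (o(c) = 6*(0*sqrt(c)) = 6*0 = 0)
p = -2549/1122 (p = (2981 + 2117)/(-2244 + 0) = 5098/(-2244) = 5098*(-1/2244) = -2549/1122 ≈ -2.2718)
1/(-6315 + p) = 1/(-6315 - 2549/1122) = 1/(-7087979/1122) = -1122/7087979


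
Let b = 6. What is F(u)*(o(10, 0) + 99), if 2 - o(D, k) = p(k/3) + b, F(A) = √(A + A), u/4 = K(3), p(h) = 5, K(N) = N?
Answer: 180*√6 ≈ 440.91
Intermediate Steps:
u = 12 (u = 4*3 = 12)
F(A) = √2*√A (F(A) = √(2*A) = √2*√A)
o(D, k) = -9 (o(D, k) = 2 - (5 + 6) = 2 - 1*11 = 2 - 11 = -9)
F(u)*(o(10, 0) + 99) = (√2*√12)*(-9 + 99) = (√2*(2*√3))*90 = (2*√6)*90 = 180*√6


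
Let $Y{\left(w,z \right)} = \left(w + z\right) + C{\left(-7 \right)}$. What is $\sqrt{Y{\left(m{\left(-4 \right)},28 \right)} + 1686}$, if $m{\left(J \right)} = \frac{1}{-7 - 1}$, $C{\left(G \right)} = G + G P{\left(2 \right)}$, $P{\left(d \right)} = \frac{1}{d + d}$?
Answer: $\frac{\sqrt{27282}}{4} \approx 41.293$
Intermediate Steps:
$P{\left(d \right)} = \frac{1}{2 d}$
$C{\left(G \right)} = \frac{5 G}{4}$ ($C{\left(G \right)} = G + G \frac{1}{2 \cdot 2} = G + G \frac{1}{2} \cdot \frac{1}{2} = G + G \frac{1}{4} = G + \frac{G}{4} = \frac{5 G}{4}$)
$m{\left(J \right)} = - \frac{1}{8}$ ($m{\left(J \right)} = \frac{1}{-8} = - \frac{1}{8}$)
$Y{\left(w,z \right)} = - \frac{35}{4} + w + z$ ($Y{\left(w,z \right)} = \left(w + z\right) + \frac{5}{4} \left(-7\right) = \left(w + z\right) - \frac{35}{4} = - \frac{35}{4} + w + z$)
$\sqrt{Y{\left(m{\left(-4 \right)},28 \right)} + 1686} = \sqrt{\left(- \frac{35}{4} - \frac{1}{8} + 28\right) + 1686} = \sqrt{\frac{153}{8} + 1686} = \sqrt{\frac{13641}{8}} = \frac{\sqrt{27282}}{4}$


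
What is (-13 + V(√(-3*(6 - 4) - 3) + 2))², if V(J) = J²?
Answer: 180 - 432*I ≈ 180.0 - 432.0*I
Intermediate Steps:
(-13 + V(√(-3*(6 - 4) - 3) + 2))² = (-13 + (√(-3*(6 - 4) - 3) + 2)²)² = (-13 + (√(-3*2 - 3) + 2)²)² = (-13 + (√(-6 - 3) + 2)²)² = (-13 + (√(-9) + 2)²)² = (-13 + (3*I + 2)²)² = (-13 + (2 + 3*I)²)²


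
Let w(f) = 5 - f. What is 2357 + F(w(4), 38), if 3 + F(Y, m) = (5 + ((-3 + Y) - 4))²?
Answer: 2355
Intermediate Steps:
F(Y, m) = -3 + (-2 + Y)² (F(Y, m) = -3 + (5 + ((-3 + Y) - 4))² = -3 + (5 + (-7 + Y))² = -3 + (-2 + Y)²)
2357 + F(w(4), 38) = 2357 + (-3 + (-2 + (5 - 1*4))²) = 2357 + (-3 + (-2 + (5 - 4))²) = 2357 + (-3 + (-2 + 1)²) = 2357 + (-3 + (-1)²) = 2357 + (-3 + 1) = 2357 - 2 = 2355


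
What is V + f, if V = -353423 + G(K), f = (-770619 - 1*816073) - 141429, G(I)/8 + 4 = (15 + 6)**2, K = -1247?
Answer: -2078048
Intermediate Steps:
G(I) = 3496 (G(I) = -32 + 8*(15 + 6)**2 = -32 + 8*21**2 = -32 + 8*441 = -32 + 3528 = 3496)
f = -1728121 (f = (-770619 - 816073) - 141429 = -1586692 - 141429 = -1728121)
V = -349927 (V = -353423 + 3496 = -349927)
V + f = -349927 - 1728121 = -2078048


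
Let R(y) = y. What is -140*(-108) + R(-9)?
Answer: 15111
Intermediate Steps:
-140*(-108) + R(-9) = -140*(-108) - 9 = 15120 - 9 = 15111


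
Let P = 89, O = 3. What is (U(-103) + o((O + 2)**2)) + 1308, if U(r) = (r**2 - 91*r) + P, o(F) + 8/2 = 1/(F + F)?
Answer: 1068751/50 ≈ 21375.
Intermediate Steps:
o(F) = -4 + 1/(2*F) (o(F) = -4 + 1/(F + F) = -4 + 1/(2*F))
U(r) = 89 + r**2 - 91*r (U(r) = (r**2 - 91*r) + 89 = 89 + r**2 - 91*r)
(U(-103) + o((O + 2)**2)) + 1308 = ((89 + (-103)**2 - 91*(-103)) + (-4 + 1/(2*((3 + 2)**2)))) + 1308 = ((89 + 10609 + 9373) + (-4 + 1/(2*(5**2)))) + 1308 = (20071 + (-4 + (1/2)/25)) + 1308 = (20071 + (-4 + (1/2)*(1/25))) + 1308 = (20071 + (-4 + 1/50)) + 1308 = (20071 - 199/50) + 1308 = 1003351/50 + 1308 = 1068751/50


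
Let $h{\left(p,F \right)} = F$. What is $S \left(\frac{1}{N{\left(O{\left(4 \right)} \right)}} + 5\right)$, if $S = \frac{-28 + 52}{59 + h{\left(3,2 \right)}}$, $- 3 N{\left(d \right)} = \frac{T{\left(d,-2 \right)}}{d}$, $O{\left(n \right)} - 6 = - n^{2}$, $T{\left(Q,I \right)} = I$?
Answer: $- \frac{240}{61} \approx -3.9344$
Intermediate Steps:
$O{\left(n \right)} = 6 - n^{2}$
$N{\left(d \right)} = \frac{2}{3 d}$ ($N{\left(d \right)} = - \frac{\left(-2\right) \frac{1}{d}}{3} = \frac{2}{3 d}$)
$S = \frac{24}{61}$ ($S = \frac{-28 + 52}{59 + 2} = \frac{24}{61} \approx 0.39344$)
$S \left(\frac{1}{N{\left(O{\left(4 \right)} \right)}} + 5\right) = \frac{24 \left(\frac{1}{\frac{2}{3} \frac{1}{6 - 4^{2}}} + 5\right)}{61} = \frac{24 \left(\frac{1}{\frac{2}{3} \frac{1}{6 - 16}} + 5\right)}{61} = \frac{24 \left(\frac{1}{\frac{2}{3} \frac{1}{-10}} + 5\right)}{61} = \frac{24 \left(\frac{1}{\frac{2}{3} \left(- \frac{1}{10}\right)} + 5\right)}{61} = \frac{24 \left(\frac{1}{- \frac{1}{15}} + 5\right)}{61} = \frac{24 \left(-15 + 5\right)}{61} = \frac{24}{61} \left(-10\right) = - \frac{240}{61}$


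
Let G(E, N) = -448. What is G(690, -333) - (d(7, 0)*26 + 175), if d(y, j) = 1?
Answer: -649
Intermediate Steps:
G(690, -333) - (d(7, 0)*26 + 175) = -448 - (1*26 + 175) = -448 - (26 + 175) = -448 - 1*201 = -448 - 201 = -649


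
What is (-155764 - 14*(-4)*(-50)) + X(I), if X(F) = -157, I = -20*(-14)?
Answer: -158721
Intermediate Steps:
I = 280
(-155764 - 14*(-4)*(-50)) + X(I) = (-155764 - 14*(-4)*(-50)) - 157 = (-155764 - (-56)*(-50)) - 157 = (-155764 - 1*2800) - 157 = (-155764 - 2800) - 157 = -158564 - 157 = -158721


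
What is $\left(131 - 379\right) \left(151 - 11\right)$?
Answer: $-34720$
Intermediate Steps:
$\left(131 - 379\right) \left(151 - 11\right) = - 248 \left(151 + \left(-87 + 76\right)\right) = - 248 \left(151 - 11\right) = \left(-248\right) 140 = -34720$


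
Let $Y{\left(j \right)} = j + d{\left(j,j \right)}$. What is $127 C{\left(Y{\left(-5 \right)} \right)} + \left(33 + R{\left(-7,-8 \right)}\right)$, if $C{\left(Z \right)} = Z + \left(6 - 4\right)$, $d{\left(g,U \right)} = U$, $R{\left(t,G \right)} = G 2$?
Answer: $-999$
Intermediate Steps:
$R{\left(t,G \right)} = 2 G$
$Y{\left(j \right)} = 2 j$ ($Y{\left(j \right)} = j + j = 2 j$)
$C{\left(Z \right)} = 2 + Z$ ($C{\left(Z \right)} = Z + 2 = 2 + Z$)
$127 C{\left(Y{\left(-5 \right)} \right)} + \left(33 + R{\left(-7,-8 \right)}\right) = 127 \left(2 + 2 \left(-5\right)\right) + \left(33 + 2 \left(-8\right)\right) = 127 \left(2 - 10\right) + \left(33 - 16\right) = 127 \left(-8\right) + 17 = -1016 + 17 = -999$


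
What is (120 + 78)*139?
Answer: 27522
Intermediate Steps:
(120 + 78)*139 = 198*139 = 27522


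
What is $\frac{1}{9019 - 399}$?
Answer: $\frac{1}{8620} \approx 0.00011601$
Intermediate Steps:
$\frac{1}{9019 - 399} = \frac{1}{8620}$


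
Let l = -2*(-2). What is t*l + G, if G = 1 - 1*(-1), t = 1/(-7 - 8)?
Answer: 26/15 ≈ 1.7333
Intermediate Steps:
t = -1/15 (t = 1/(-15) = -1/15 ≈ -0.066667)
l = 4
G = 2 (G = 1 + 1 = 2)
t*l + G = -1/15*4 + 2 = -4/15 + 2 = 26/15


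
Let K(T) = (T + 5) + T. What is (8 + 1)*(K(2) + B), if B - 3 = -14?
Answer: -18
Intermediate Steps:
B = -11 (B = 3 - 14 = -11)
K(T) = 5 + 2*T (K(T) = (5 + T) + T = 5 + 2*T)
(8 + 1)*(K(2) + B) = (8 + 1)*((5 + 2*2) - 11) = 9*((5 + 4) - 11) = 9*(9 - 11) = 9*(-2) = -18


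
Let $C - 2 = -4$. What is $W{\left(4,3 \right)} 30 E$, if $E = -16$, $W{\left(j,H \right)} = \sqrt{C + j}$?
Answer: $- 480 \sqrt{2} \approx -678.82$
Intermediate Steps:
$C = -2$ ($C = 2 - 4 = -2$)
$W{\left(j,H \right)} = \sqrt{-2 + j}$
$W{\left(4,3 \right)} 30 E = \sqrt{-2 + 4} \cdot 30 \left(-16\right) = \sqrt{2} \cdot 30 \left(-16\right) = 30 \sqrt{2} \left(-16\right) = - 480 \sqrt{2}$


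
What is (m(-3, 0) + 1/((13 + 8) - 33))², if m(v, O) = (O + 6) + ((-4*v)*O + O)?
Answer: 5041/144 ≈ 35.007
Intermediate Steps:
m(v, O) = 6 + 2*O - 4*O*v (m(v, O) = (6 + O) + (-4*O*v + O) = (6 + O) + (O - 4*O*v) = 6 + 2*O - 4*O*v)
(m(-3, 0) + 1/((13 + 8) - 33))² = ((6 + 2*0 - 4*0*(-3)) + 1/((13 + 8) - 33))² = ((6 + 0 + 0) + 1/(21 - 33))² = (6 + 1/(-12))² = (6 - 1/12)² = (71/12)² = 5041/144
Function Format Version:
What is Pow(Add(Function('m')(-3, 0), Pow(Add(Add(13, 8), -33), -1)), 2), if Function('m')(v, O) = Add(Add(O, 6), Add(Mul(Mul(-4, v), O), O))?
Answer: Rational(5041, 144) ≈ 35.007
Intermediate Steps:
Function('m')(v, O) = Add(6, Mul(2, O), Mul(-4, O, v)) (Function('m')(v, O) = Add(Add(6, O), Add(Mul(-4, O, v), O)) = Add(Add(6, O), Add(O, Mul(-4, O, v))) = Add(6, Mul(2, O), Mul(-4, O, v)))
Pow(Add(Function('m')(-3, 0), Pow(Add(Add(13, 8), -33), -1)), 2) = Pow(Add(Add(6, Mul(2, 0), Mul(-4, 0, -3)), Pow(Add(Add(13, 8), -33), -1)), 2) = Pow(Add(Add(6, 0, 0), Pow(Add(21, -33), -1)), 2) = Pow(Add(6, Pow(-12, -1)), 2) = Pow(Add(6, Rational(-1, 12)), 2) = Pow(Rational(71, 12), 2) = Rational(5041, 144)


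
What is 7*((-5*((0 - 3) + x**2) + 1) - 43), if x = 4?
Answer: -749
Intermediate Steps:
7*((-5*((0 - 3) + x**2) + 1) - 43) = 7*((-5*((0 - 3) + 4**2) + 1) - 43) = 7*((-5*(-3 + 16) + 1) - 43) = 7*((-5*13 + 1) - 43) = 7*((-65 + 1) - 43) = 7*(-64 - 43) = 7*(-107) = -749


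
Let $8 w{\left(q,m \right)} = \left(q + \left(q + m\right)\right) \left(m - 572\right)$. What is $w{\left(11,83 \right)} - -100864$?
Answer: $\frac{755567}{8} \approx 94446.0$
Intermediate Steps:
$w{\left(q,m \right)} = \frac{\left(-572 + m\right) \left(m + 2 q\right)}{8}$ ($w{\left(q,m \right)} = \frac{\left(q + \left(q + m\right)\right) \left(m - 572\right)}{8} = \frac{\left(q + \left(m + q\right)\right) \left(-572 + m\right)}{8} = \frac{\left(m + 2 q\right) \left(-572 + m\right)}{8} = \frac{\left(-572 + m\right) \left(m + 2 q\right)}{8}$)
$w{\left(11,83 \right)} - -100864 = \left(\left(-143\right) 11 - \frac{11869}{2} + \frac{83^{2}}{8} + \frac{1}{4} \cdot 83 \cdot 11\right) - -100864 = \left(-1573 - \frac{11869}{2} + \frac{1}{8} \cdot 6889 + \frac{913}{4}\right) + 100864 = \left(-1573 - \frac{11869}{2} + \frac{6889}{8} + \frac{913}{4}\right) + 100864 = - \frac{51345}{8} + 100864 = \frac{755567}{8}$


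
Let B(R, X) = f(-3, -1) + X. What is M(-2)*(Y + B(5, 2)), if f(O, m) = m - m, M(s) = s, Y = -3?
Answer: 2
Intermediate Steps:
f(O, m) = 0
B(R, X) = X (B(R, X) = 0 + X = X)
M(-2)*(Y + B(5, 2)) = -2*(-3 + 2) = -2*(-1) = 2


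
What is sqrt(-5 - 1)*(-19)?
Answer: -19*I*sqrt(6) ≈ -46.54*I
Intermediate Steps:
sqrt(-5 - 1)*(-19) = sqrt(-6)*(-19) = (I*sqrt(6))*(-19) = -19*I*sqrt(6)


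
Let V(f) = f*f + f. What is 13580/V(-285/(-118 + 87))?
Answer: 652519/4503 ≈ 144.91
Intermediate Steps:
V(f) = f + f² (V(f) = f² + f = f + f²)
13580/V(-285/(-118 + 87)) = 13580/(((-285/(-118 + 87))*(1 - 285/(-118 + 87)))) = 13580/(((-285/(-31))*(1 - 285/(-31)))) = 13580/(((-285*(-1/31))*(1 - 285*(-1/31)))) = 13580/((285*(1 + 285/31)/31)) = 13580/(((285/31)*(316/31))) = 13580/(90060/961) = 13580*(961/90060) = 652519/4503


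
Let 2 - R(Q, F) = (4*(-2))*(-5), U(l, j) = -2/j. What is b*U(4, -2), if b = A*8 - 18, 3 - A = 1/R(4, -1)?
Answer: 118/19 ≈ 6.2105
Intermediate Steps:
R(Q, F) = -38 (R(Q, F) = 2 - 4*(-2)*(-5) = 2 - (-8)*(-5) = 2 - 1*40 = 2 - 40 = -38)
A = 115/38 (A = 3 - 1/(-38) = 3 - 1*(-1/38) = 3 + 1/38 = 115/38 ≈ 3.0263)
b = 118/19 (b = (115/38)*8 - 18 = 460/19 - 18 = 118/19 ≈ 6.2105)
b*U(4, -2) = 118*(-2/(-2))/19 = 118*(-2*(-1/2))/19 = (118/19)*1 = 118/19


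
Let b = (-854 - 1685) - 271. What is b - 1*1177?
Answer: -3987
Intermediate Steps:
b = -2810 (b = -2539 - 271 = -2810)
b - 1*1177 = -2810 - 1*1177 = -2810 - 1177 = -3987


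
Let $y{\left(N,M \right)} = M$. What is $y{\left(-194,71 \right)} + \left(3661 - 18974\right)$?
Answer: $-15242$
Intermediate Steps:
$y{\left(-194,71 \right)} + \left(3661 - 18974\right) = 71 + \left(3661 - 18974\right) = 71 - 15313 = -15242$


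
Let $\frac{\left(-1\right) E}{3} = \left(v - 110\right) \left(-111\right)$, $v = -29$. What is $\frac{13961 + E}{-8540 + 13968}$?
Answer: $- \frac{16163}{2714} \approx -5.9554$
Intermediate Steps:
$E = -46287$ ($E = - 3 \left(-29 - 110\right) \left(-111\right) = - 3 \left(\left(-139\right) \left(-111\right)\right) = \left(-3\right) 15429 = -46287$)
$\frac{13961 + E}{-8540 + 13968} = \frac{13961 - 46287}{-8540 + 13968} = - \frac{32326}{5428} = \left(-32326\right) \frac{1}{5428} = - \frac{16163}{2714}$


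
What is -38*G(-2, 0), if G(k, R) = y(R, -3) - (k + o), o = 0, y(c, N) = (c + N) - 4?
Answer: 190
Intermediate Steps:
y(c, N) = -4 + N + c (y(c, N) = (N + c) - 4 = -4 + N + c)
G(k, R) = -7 + R - k (G(k, R) = (-4 - 3 + R) - (k + 0) = (-7 + R) - k = -7 + R - k)
-38*G(-2, 0) = -38*(-7 + 0 - 1*(-2)) = -38*(-7 + 0 + 2) = -38*(-5) = 190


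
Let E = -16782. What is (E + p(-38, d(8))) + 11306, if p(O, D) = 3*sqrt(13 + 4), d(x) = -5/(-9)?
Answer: -5476 + 3*sqrt(17) ≈ -5463.6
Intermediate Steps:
d(x) = 5/9 (d(x) = -5*(-1/9) = 5/9)
p(O, D) = 3*sqrt(17)
(E + p(-38, d(8))) + 11306 = (-16782 + 3*sqrt(17)) + 11306 = -5476 + 3*sqrt(17)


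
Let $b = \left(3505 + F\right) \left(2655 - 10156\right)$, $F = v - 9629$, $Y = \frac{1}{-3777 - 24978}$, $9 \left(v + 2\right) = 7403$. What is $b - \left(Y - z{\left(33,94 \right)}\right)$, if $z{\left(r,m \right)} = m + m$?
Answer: $\frac{1143911993986}{28755} \approx 3.9781 \cdot 10^{7}$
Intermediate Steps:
$v = \frac{7385}{9}$ ($v = -2 + \frac{1}{9} \cdot 7403 = -2 + \frac{7403}{9} = \frac{7385}{9} \approx 820.56$)
$z{\left(r,m \right)} = 2 m$
$Y = - \frac{1}{28755}$ ($Y = \frac{1}{-28755} = - \frac{1}{28755} \approx -3.4777 \cdot 10^{-5}$)
$F = - \frac{79276}{9}$ ($F = \frac{7385}{9} - 9629 = - \frac{79276}{9} \approx -8808.4$)
$b = \frac{358030231}{9}$ ($b = \left(3505 - \frac{79276}{9}\right) \left(2655 - 10156\right) = \left(- \frac{47731}{9}\right) \left(-7501\right) = \frac{358030231}{9} \approx 3.9781 \cdot 10^{7}$)
$b - \left(Y - z{\left(33,94 \right)}\right) = \frac{358030231}{9} - \left(- \frac{1}{28755} - 2 \cdot 94\right) = \frac{358030231}{9} - \left(- \frac{1}{28755} - 188\right) = \frac{358030231}{9} - - \frac{5405941}{28755} = \frac{358030231}{9} + \frac{5405941}{28755} = \frac{1143911993986}{28755}$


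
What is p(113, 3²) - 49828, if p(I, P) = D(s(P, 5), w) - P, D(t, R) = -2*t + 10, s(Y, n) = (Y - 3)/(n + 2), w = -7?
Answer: -348801/7 ≈ -49829.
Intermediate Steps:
s(Y, n) = (-3 + Y)/(2 + n)
D(t, R) = 10 - 2*t
p(I, P) = 76/7 - 9*P/7 (p(I, P) = (10 - 2*(-3 + P)/(2 + 5)) - P = (10 - 2*(-3 + P)/7) - P = (10 - 2*(-3/7 + P/7)) - P = (10 + (6/7 - 2*P/7)) - P = (76/7 - 2*P/7) - P = 76/7 - 9*P/7)
p(113, 3²) - 49828 = (76/7 - 9/7*3²) - 49828 = (76/7 - 9/7*9) - 49828 = (76/7 - 81/7) - 49828 = -5/7 - 49828 = -348801/7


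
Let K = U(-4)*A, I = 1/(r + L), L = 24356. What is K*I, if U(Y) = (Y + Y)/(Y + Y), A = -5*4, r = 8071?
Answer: -20/32427 ≈ -0.00061677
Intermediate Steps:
A = -20
U(Y) = 1 (U(Y) = (2*Y)/((2*Y)) = (2*Y)*(1/(2*Y)) = 1)
I = 1/32427 (I = 1/(8071 + 24356) = 1/32427 ≈ 3.0838e-5)
K = -20 (K = 1*(-20) = -20)
K*I = -20*1/32427 = -20/32427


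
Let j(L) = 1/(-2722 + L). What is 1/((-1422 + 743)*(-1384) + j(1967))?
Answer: 755/709500679 ≈ 1.0641e-6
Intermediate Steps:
1/((-1422 + 743)*(-1384) + j(1967)) = 1/((-1422 + 743)*(-1384) + 1/(-2722 + 1967)) = 1/(-679*(-1384) + 1/(-755)) = 1/(939736 - 1/755) = 1/(709500679/755) = 755/709500679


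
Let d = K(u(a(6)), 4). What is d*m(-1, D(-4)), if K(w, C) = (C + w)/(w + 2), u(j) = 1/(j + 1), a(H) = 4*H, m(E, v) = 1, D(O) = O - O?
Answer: 101/51 ≈ 1.9804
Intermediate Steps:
D(O) = 0
u(j) = 1/(1 + j)
K(w, C) = (C + w)/(2 + w)
d = 101/51 (d = (4 + 1/(1 + 4*6))/(2 + 1/(1 + 4*6)) = (4 + 1/(1 + 24))/(2 + 1/(1 + 24)) = (4 + 1/25)/(2 + 1/25) = (101/25)/(51/25) = (25/51)*(101/25) = 101/51 ≈ 1.9804)
d*m(-1, D(-4)) = (101/51)*1 = 101/51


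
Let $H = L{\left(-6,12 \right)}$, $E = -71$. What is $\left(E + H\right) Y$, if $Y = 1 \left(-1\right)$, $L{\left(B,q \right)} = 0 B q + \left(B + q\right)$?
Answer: $65$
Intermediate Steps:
$L{\left(B,q \right)} = B + q$ ($L{\left(B,q \right)} = 0 q + \left(B + q\right) = 0 + \left(B + q\right) = B + q$)
$Y = -1$
$H = 6$ ($H = -6 + 12 = 6$)
$\left(E + H\right) Y = \left(-71 + 6\right) \left(-1\right) = \left(-65\right) \left(-1\right) = 65$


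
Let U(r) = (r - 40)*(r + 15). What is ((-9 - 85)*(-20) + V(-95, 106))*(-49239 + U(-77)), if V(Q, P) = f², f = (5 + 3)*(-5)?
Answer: -146107800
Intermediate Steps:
U(r) = (-40 + r)*(15 + r)
f = -40 (f = 8*(-5) = -40)
V(Q, P) = 1600 (V(Q, P) = (-40)² = 1600)
((-9 - 85)*(-20) + V(-95, 106))*(-49239 + U(-77)) = ((-9 - 85)*(-20) + 1600)*(-49239 + (-600 + (-77)² - 25*(-77))) = (-94*(-20) + 1600)*(-49239 + (-600 + 5929 + 1925)) = (1880 + 1600)*(-49239 + 7254) = 3480*(-41985) = -146107800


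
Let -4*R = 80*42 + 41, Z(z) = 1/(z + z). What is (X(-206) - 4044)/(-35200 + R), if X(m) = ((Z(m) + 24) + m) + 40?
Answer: 1724633/14852703 ≈ 0.11612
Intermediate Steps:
Z(z) = 1/(2*z)
X(m) = 64 + m + 1/(2*m) (X(m) = ((1/(2*m) + 24) + m) + 40 = ((24 + 1/(2*m)) + m) + 40 = (24 + m + 1/(2*m)) + 40 = 64 + m + 1/(2*m))
R = -3401/4 (R = -(80*42 + 41)/4 = -(3360 + 41)/4 = -¼*3401 = -3401/4 ≈ -850.25)
(X(-206) - 4044)/(-35200 + R) = ((64 - 206 + (½)/(-206)) - 4044)/(-35200 - 3401/4) = ((64 - 206 + (½)*(-1/206)) - 4044)/(-144201/4) = ((64 - 206 - 1/412) - 4044)*(-4/144201) = (-58505/412 - 4044)*(-4/144201) = -1724633/412*(-4/144201) = 1724633/14852703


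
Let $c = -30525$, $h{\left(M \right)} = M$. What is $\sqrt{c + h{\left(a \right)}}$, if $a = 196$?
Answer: $i \sqrt{30329} \approx 174.15 i$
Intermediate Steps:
$\sqrt{c + h{\left(a \right)}} = \sqrt{-30525 + 196} = \sqrt{-30329} = i \sqrt{30329}$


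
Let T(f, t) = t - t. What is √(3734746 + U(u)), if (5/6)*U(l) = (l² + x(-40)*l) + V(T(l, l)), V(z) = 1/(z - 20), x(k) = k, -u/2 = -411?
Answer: √450611074/10 ≈ 2122.8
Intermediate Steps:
u = 822 (u = -2*(-411) = 822)
T(f, t) = 0
V(z) = 1/(-20 + z)
U(l) = -3/50 - 48*l + 6*l²/5 (U(l) = 6*((l² - 40*l) + 1/(-20 + 0))/5 = 6*((l² - 40*l) + 1/(-20))/5 = 6*((l² - 40*l) - 1/20)/5 = 6*(-1/20 + l² - 40*l)/5 = -3/50 - 48*l + 6*l²/5)
√(3734746 + U(u)) = √(3734746 + (-3/50 - 48*822 + (6/5)*822²)) = √(3734746 + (-3/50 - 39456 + (6/5)*675684)) = √(3734746 + (-3/50 - 39456 + 4054104/5)) = √(3734746 + 38568237/50) = √(225305537/50) = √450611074/10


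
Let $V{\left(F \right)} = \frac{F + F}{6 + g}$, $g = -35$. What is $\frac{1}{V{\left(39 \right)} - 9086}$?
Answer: $- \frac{29}{263572} \approx -0.00011003$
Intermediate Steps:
$V{\left(F \right)} = - \frac{2 F}{29}$ ($V{\left(F \right)} = \frac{F + F}{6 - 35} = \frac{2 F}{-29} = 2 F \left(- \frac{1}{29}\right) = - \frac{2 F}{29}$)
$\frac{1}{V{\left(39 \right)} - 9086} = \frac{1}{\left(- \frac{2}{29}\right) 39 - 9086} = \frac{1}{- \frac{78}{29} - 9086} = \frac{1}{- \frac{263572}{29}} = - \frac{29}{263572}$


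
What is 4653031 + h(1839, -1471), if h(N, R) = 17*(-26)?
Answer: 4652589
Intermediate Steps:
h(N, R) = -442
4653031 + h(1839, -1471) = 4653031 - 442 = 4652589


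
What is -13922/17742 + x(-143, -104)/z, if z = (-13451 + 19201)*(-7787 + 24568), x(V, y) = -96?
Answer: -335836481183/427984721625 ≈ -0.78469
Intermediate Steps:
z = 96490750 (z = 5750*16781 = 96490750)
-13922/17742 + x(-143, -104)/z = -13922/17742 - 96/96490750 = -13922*1/17742 - 96*1/96490750 = -6961/8871 - 48/48245375 = -335836481183/427984721625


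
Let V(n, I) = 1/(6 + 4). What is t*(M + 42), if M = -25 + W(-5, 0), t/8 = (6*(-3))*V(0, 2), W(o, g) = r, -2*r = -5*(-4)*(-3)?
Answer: -3384/5 ≈ -676.80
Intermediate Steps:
r = 30 (r = -(-5*(-4))*(-3)/2 = -10*(-3) = -½*(-60) = 30)
W(o, g) = 30
V(n, I) = ⅒ (V(n, I) = 1/10 = ⅒)
t = -72/5 (t = 8*((6*(-3))*(⅒)) = 8*(-18*⅒) = 8*(-9/5) = -72/5 ≈ -14.400)
M = 5 (M = -25 + 30 = 5)
t*(M + 42) = -72*(5 + 42)/5 = -72/5*47 = -3384/5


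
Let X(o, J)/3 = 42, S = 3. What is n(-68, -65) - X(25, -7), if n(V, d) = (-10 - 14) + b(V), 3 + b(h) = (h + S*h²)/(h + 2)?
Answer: -11951/33 ≈ -362.15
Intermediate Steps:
X(o, J) = 126 (X(o, J) = 3*42 = 126)
b(h) = -3 + (h + 3*h²)/(2 + h) (b(h) = -3 + (h + 3*h²)/(h + 2) = -3 + (h + 3*h²)/(2 + h))
n(V, d) = -24 + (-6 - 2*V + 3*V²)/(2 + V) (n(V, d) = (-10 - 14) + (-6 - 2*V + 3*V²)/(2 + V) = -24 + (-6 - 2*V + 3*V²)/(2 + V))
n(-68, -65) - X(25, -7) = (-54 - 26*(-68) + 3*(-68)²)/(2 - 68) - 1*126 = (-54 + 1768 + 3*4624)/(-66) - 126 = -(-54 + 1768 + 13872)/66 - 126 = -1/66*15586 - 126 = -7793/33 - 126 = -11951/33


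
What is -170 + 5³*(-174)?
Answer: -21920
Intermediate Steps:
-170 + 5³*(-174) = -170 + 125*(-174) = -170 - 21750 = -21920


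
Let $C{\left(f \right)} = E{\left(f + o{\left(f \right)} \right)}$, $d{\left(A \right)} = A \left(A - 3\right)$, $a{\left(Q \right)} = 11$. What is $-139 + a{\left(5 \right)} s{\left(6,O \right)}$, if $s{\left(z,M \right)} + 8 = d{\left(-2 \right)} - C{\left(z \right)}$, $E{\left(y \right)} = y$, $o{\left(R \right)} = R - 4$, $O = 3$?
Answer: $-205$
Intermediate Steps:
$o{\left(R \right)} = -4 + R$
$d{\left(A \right)} = A \left(-3 + A\right)$
$C{\left(f \right)} = -4 + 2 f$ ($C{\left(f \right)} = f + \left(-4 + f\right) = -4 + 2 f$)
$s{\left(z,M \right)} = 6 - 2 z$ ($s{\left(z,M \right)} = -8 - \left(-4 + 2 z + 2 \left(-3 - 2\right)\right) = -8 - \left(-14 + 2 z\right) = 6 - 2 z$)
$-139 + a{\left(5 \right)} s{\left(6,O \right)} = -139 + 11 \left(6 - 12\right) = -139 + 11 \left(-6\right) = -139 - 66 = -205$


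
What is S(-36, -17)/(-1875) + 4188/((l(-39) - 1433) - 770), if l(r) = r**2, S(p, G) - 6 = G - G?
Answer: -1309432/213125 ≈ -6.1440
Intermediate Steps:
S(p, G) = 6 (S(p, G) = 6 + (G - G) = 6 + 0 = 6)
S(-36, -17)/(-1875) + 4188/((l(-39) - 1433) - 770) = 6/(-1875) + 4188/(((-39)**2 - 1433) - 770) = 6*(-1/1875) + 4188/((1521 - 1433) - 770) = -2/625 + 4188/(88 - 770) = -2/625 + 4188/(-682) = -2/625 + 4188*(-1/682) = -2/625 - 2094/341 = -1309432/213125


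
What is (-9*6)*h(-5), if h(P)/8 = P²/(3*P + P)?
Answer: 540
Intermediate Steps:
h(P) = 2*P (h(P) = 8*(P²/(3*P + P)) = 8*(P²/((4*P))) = 8*((1/(4*P))*P²) = 8*(P/4) = 2*P)
(-9*6)*h(-5) = (-9*6)*(2*(-5)) = -54*(-10) = 540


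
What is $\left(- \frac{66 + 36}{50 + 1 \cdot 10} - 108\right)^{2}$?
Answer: $\frac{1203409}{100} \approx 12034.0$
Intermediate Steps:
$\left(- \frac{66 + 36}{50 + 1 \cdot 10} - 108\right)^{2} = \left(- \frac{102}{50 + 10} - 108\right)^{2} = \left(- \frac{102}{60} - 108\right)^{2} = \left(\left(-1\right) \frac{17}{10} - 108\right)^{2} = \left(- \frac{17}{10} - 108\right)^{2} = \left(- \frac{1097}{10}\right)^{2} = \frac{1203409}{100}$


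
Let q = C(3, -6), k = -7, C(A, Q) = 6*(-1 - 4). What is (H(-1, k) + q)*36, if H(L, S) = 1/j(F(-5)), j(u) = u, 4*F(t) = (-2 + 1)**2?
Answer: -936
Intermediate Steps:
C(A, Q) = -30 (C(A, Q) = 6*(-5) = -30)
F(t) = 1/4 (F(t) = (-2 + 1)**2/4 = (1/4)*(-1)**2 = (1/4)*1 = 1/4)
q = -30
H(L, S) = 4 (H(L, S) = 1/(1/4) = 4)
(H(-1, k) + q)*36 = (4 - 30)*36 = -26*36 = -936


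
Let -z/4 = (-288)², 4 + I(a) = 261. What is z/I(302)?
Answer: -331776/257 ≈ -1291.0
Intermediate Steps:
I(a) = 257 (I(a) = -4 + 261 = 257)
z = -331776 (z = -4*(-288)² = -4*82944 = -331776)
z/I(302) = -331776/257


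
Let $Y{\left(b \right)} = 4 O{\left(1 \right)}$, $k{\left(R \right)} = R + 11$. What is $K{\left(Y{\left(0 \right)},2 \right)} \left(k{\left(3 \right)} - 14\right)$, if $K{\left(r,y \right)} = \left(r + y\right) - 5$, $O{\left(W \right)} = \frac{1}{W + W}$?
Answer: $0$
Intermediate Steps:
$O{\left(W \right)} = \frac{1}{2 W}$
$k{\left(R \right)} = 11 + R$
$Y{\left(b \right)} = 2$ ($Y{\left(b \right)} = 4 \frac{1}{2 \cdot 1} = 4 \cdot \frac{1}{2} \cdot 1 = 4 \cdot \frac{1}{2} = 2$)
$K{\left(r,y \right)} = -5 + r + y$
$K{\left(Y{\left(0 \right)},2 \right)} \left(k{\left(3 \right)} - 14\right) = \left(-5 + 2 + 2\right) \left(\left(11 + 3\right) - 14\right) = - (14 - 14) = \left(-1\right) 0 = 0$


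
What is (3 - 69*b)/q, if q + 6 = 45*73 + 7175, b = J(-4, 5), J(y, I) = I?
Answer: -171/5227 ≈ -0.032715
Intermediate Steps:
b = 5
q = 10454 (q = -6 + (45*73 + 7175) = -6 + (3285 + 7175) = -6 + 10460 = 10454)
(3 - 69*b)/q = (3 - 69*5)/10454 = (3 - 345)*(1/10454) = -342*1/10454 = -171/5227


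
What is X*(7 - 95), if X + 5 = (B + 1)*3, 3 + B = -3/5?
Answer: 5632/5 ≈ 1126.4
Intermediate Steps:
B = -18/5 (B = -3 - 3/5 = -3 - 3*⅕ = -3 - ⅗ = -18/5 ≈ -3.6000)
X = -64/5 (X = -5 + (-18/5 + 1)*3 = -5 - 13/5*3 = -5 - 39/5 = -64/5 ≈ -12.800)
X*(7 - 95) = -64*(7 - 95)/5 = -64/5*(-88) = 5632/5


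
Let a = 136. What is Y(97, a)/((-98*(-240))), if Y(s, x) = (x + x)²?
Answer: 2312/735 ≈ 3.1456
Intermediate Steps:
Y(s, x) = 4*x² (Y(s, x) = (2*x)² = 4*x²)
Y(97, a)/((-98*(-240))) = (4*136²)/((-98*(-240))) = (4*18496)/23520 = 73984*(1/23520) = 2312/735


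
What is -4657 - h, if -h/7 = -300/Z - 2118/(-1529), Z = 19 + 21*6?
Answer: -206708263/44341 ≈ -4661.8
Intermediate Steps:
Z = 145 (Z = 19 + 126 = 145)
h = 212226/44341 (h = -7*(-300/145 - 2118/(-1529)) = -7*(-300*1/145 - 2118*(-1/1529)) = -7*(-60/29 + 2118/1529) = -7*(-30318/44341) = 212226/44341 ≈ 4.7862)
-4657 - h = -4657 - 1*212226/44341 = -4657 - 212226/44341 = -206708263/44341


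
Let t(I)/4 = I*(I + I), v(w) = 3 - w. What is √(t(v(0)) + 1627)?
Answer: √1699 ≈ 41.219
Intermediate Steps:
t(I) = 8*I² (t(I) = 4*(I*(I + I)) = 4*(I*(2*I)) = 4*(2*I²) = 8*I²)
√(t(v(0)) + 1627) = √(8*(3 - 1*0)² + 1627) = √(8*(3 + 0)² + 1627) = √(8*3² + 1627) = √(8*9 + 1627) = √(72 + 1627) = √1699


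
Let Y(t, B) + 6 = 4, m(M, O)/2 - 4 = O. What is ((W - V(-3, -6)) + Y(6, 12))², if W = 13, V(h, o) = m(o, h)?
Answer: 81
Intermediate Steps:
m(M, O) = 8 + 2*O
V(h, o) = 8 + 2*h
Y(t, B) = -2 (Y(t, B) = -6 + 4 = -2)
((W - V(-3, -6)) + Y(6, 12))² = ((13 - (8 + 2*(-3))) - 2)² = ((13 - (8 - 6)) - 2)² = ((13 - 1*2) - 2)² = ((13 - 2) - 2)² = (11 - 2)² = 9² = 81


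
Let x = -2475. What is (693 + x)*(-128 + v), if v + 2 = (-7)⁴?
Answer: -4046922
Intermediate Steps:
v = 2399 (v = -2 + (-7)⁴ = -2 + 2401 = 2399)
(693 + x)*(-128 + v) = (693 - 2475)*(-128 + 2399) = -1782*2271 = -4046922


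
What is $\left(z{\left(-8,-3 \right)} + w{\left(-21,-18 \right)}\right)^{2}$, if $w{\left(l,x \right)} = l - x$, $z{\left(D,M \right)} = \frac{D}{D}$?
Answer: $4$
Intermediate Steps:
$z{\left(D,M \right)} = 1$
$\left(z{\left(-8,-3 \right)} + w{\left(-21,-18 \right)}\right)^{2} = \left(1 - 3\right)^{2} = \left(-2\right)^{2} = 4$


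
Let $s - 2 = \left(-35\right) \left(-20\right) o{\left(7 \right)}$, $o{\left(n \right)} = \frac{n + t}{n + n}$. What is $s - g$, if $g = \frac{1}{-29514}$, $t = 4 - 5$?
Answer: $\frac{8913229}{29514} \approx 302.0$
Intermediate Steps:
$t = -1$
$g = - \frac{1}{29514} \approx -3.3882 \cdot 10^{-5}$
$o{\left(n \right)} = \frac{-1 + n}{2 n}$ ($o{\left(n \right)} = \frac{n - 1}{n + n} = \frac{-1 + n}{2 n}$)
$s = 302$ ($s = 2 + \left(-35\right) \left(-20\right) \frac{-1 + 7}{2 \cdot 7} = 2 + 700 \cdot \frac{1}{2} \cdot \frac{1}{7} \cdot 6 = 2 + 700 \cdot \frac{3}{7} = 2 + 300 = 302$)
$s - g = 302 - - \frac{1}{29514} = 302 + \frac{1}{29514} = \frac{8913229}{29514}$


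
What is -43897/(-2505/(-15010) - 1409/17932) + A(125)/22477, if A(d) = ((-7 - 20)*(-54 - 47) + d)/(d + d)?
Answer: -3319652477641430218/6678638773625 ≈ -4.9706e+5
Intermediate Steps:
A(d) = (2727 + d)/(2*d) (A(d) = (-27*(-101) + d)/((2*d)) = (2727 + d)*(1/(2*d)) = (2727 + d)/(2*d))
-43897/(-2505/(-15010) - 1409/17932) + A(125)/22477 = -43897/(-2505/(-15010) - 1409/17932) + ((½)*(2727 + 125)/125)/22477 = -43897/(-2505*(-1/15010) - 1409*1/17932) + ((½)*(1/125)*2852)*(1/22477) = -43897/(501/3002 - 1409/17932) + (1426/125)*(1/22477) = -43897/2377057/26915932 + 1426/2809625 = -43897*26915932/2377057 + 1426/2809625 = -1181528667004/2377057 + 1426/2809625 = -3319652477641430218/6678638773625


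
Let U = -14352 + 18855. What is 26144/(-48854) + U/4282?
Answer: 54020477/104596414 ≈ 0.51647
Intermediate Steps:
U = 4503
26144/(-48854) + U/4282 = 26144/(-48854) + 4503/4282 = 26144*(-1/48854) + 4503*(1/4282) = -13072/24427 + 4503/4282 = 54020477/104596414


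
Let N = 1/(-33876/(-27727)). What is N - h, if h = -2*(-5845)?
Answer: -395982713/33876 ≈ -11689.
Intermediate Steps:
h = 11690
N = 27727/33876 (N = 1/(-33876*(-1/27727)) = 1/(33876/27727) = 27727/33876 ≈ 0.81849)
N - h = 27727/33876 - 1*11690 = 27727/33876 - 11690 = -395982713/33876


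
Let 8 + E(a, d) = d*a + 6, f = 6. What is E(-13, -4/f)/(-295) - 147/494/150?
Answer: -107473/4371900 ≈ -0.024583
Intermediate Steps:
E(a, d) = -2 + a*d (E(a, d) = -8 + (d*a + 6) = -8 + (a*d + 6) = -8 + (6 + a*d) = -2 + a*d)
E(-13, -4/f)/(-295) - 147/494/150 = (-2 - (-52)/6)/(-295) - 147/494/150 = (-2 - (-52)/6)*(-1/295) - 147*1/494*(1/150) = (-2 - 13*(-⅔))*(-1/295) - 147/494*1/150 = (-2 + 26/3)*(-1/295) - 49/24700 = (20/3)*(-1/295) - 49/24700 = -4/177 - 49/24700 = -107473/4371900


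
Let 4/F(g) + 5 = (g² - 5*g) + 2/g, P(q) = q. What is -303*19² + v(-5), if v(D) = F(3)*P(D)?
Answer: -3390813/31 ≈ -1.0938e+5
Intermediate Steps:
F(g) = 4/(-5 + g² - 5*g + 2/g) (F(g) = 4/(-5 + ((g² - 5*g) + 2/g)) = 4/(-5 + (g² - 5*g + 2/g)) = 4/(-5 + g² - 5*g + 2/g))
v(D) = -12*D/31 (v(D) = (4*3/(2 + 3³ - 5*3 - 5*3²))*D = (4*3/(2 + 27 - 15 - 5*9))*D = (4*3/(2 + 27 - 15 - 45))*D = (4*3/(-31))*D = (4*3*(-1/31))*D = -12*D/31)
-303*19² + v(-5) = -303*19² - 12/31*(-5) = -303*361 + 60/31 = -109383 + 60/31 = -3390813/31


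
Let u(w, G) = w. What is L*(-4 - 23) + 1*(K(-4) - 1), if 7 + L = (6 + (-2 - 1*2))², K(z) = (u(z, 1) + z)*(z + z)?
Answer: 144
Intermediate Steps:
K(z) = 4*z² (K(z) = (z + z)*(z + z) = (2*z)*(2*z) = 4*z²)
L = -3 (L = -7 + (6 + (-2 - 1*2))² = -7 + (6 + (-2 - 2))² = -7 + (6 - 4)² = -7 + 2² = -7 + 4 = -3)
L*(-4 - 23) + 1*(K(-4) - 1) = -3*(-4 - 23) + 1*(4*(-4)² - 1) = -3*(-27) + 1*(4*16 - 1) = 81 + 1*(64 - 1) = 81 + 1*63 = 81 + 63 = 144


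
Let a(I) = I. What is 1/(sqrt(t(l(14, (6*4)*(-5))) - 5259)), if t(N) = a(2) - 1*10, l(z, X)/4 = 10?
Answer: -I*sqrt(5267)/5267 ≈ -0.013779*I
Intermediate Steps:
l(z, X) = 40 (l(z, X) = 4*10 = 40)
t(N) = -8 (t(N) = 2 - 1*10 = 2 - 10 = -8)
1/(sqrt(t(l(14, (6*4)*(-5))) - 5259)) = 1/(sqrt(-8 - 5259)) = 1/(sqrt(-5267)) = 1/(I*sqrt(5267)) = -I*sqrt(5267)/5267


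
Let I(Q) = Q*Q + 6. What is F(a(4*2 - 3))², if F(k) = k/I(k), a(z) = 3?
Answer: 1/25 ≈ 0.040000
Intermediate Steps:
I(Q) = 6 + Q² (I(Q) = Q² + 6 = 6 + Q²)
F(k) = k/(6 + k²)
F(a(4*2 - 3))² = (3/(6 + 3²))² = (3/(6 + 9))² = (3/15)² = (3*(1/15))² = (⅕)² = 1/25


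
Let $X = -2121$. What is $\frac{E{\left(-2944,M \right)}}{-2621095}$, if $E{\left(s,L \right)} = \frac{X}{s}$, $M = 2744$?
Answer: $- \frac{2121}{7716503680} \approx -2.7487 \cdot 10^{-7}$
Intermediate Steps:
$E{\left(s,L \right)} = - \frac{2121}{s}$
$\frac{E{\left(-2944,M \right)}}{-2621095} = \frac{\left(-2121\right) \frac{1}{-2944}}{-2621095} = \left(-2121\right) \left(- \frac{1}{2944}\right) \left(- \frac{1}{2621095}\right) = \frac{2121}{2944} \left(- \frac{1}{2621095}\right) = - \frac{2121}{7716503680}$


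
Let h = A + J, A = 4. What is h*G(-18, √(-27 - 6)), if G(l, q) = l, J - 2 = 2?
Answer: -144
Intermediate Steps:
J = 4 (J = 2 + 2 = 4)
h = 8 (h = 4 + 4 = 8)
h*G(-18, √(-27 - 6)) = 8*(-18) = -144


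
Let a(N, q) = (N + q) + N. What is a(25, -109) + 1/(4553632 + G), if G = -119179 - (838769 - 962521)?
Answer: -268934094/4558205 ≈ -59.000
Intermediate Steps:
a(N, q) = q + 2*N
G = 4573 (G = -119179 - 1*(-123752) = -119179 + 123752 = 4573)
a(25, -109) + 1/(4553632 + G) = (-109 + 2*25) + 1/(4553632 + 4573) = (-109 + 50) + 1/4558205 = -59 + 1/4558205 = -268934094/4558205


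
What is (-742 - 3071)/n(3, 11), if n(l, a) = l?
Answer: -1271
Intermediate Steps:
(-742 - 3071)/n(3, 11) = (-742 - 3071)/3 = -3813*1/3 = -1271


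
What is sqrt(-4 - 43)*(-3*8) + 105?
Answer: 105 - 24*I*sqrt(47) ≈ 105.0 - 164.54*I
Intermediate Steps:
sqrt(-4 - 43)*(-3*8) + 105 = sqrt(-47)*(-24) + 105 = (I*sqrt(47))*(-24) + 105 = -24*I*sqrt(47) + 105 = 105 - 24*I*sqrt(47)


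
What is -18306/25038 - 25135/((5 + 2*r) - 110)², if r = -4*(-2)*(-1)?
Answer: -4532062/1851421 ≈ -2.4479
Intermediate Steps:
r = -8 (r = 8*(-1) = -8)
-18306/25038 - 25135/((5 + 2*r) - 110)² = -18306/25038 - 25135/((5 + 2*(-8)) - 110)² = -18306*1/25038 - 25135/((5 - 16) - 110)² = -1017/1391 - 25135/(-11 - 110)² = -1017/1391 - 25135/((-121)²) = -1017/1391 - 25135/14641 = -1017/1391 - 25135*1/14641 = -1017/1391 - 2285/1331 = -4532062/1851421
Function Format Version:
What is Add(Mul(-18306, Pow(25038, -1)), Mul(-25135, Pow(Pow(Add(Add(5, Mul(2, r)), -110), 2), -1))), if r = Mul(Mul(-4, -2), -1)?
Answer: Rational(-4532062, 1851421) ≈ -2.4479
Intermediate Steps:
r = -8 (r = Mul(8, -1) = -8)
Add(Mul(-18306, Pow(25038, -1)), Mul(-25135, Pow(Pow(Add(Add(5, Mul(2, r)), -110), 2), -1))) = Add(Mul(-18306, Pow(25038, -1)), Mul(-25135, Pow(Pow(Add(Add(5, Mul(2, -8)), -110), 2), -1))) = Add(Mul(-18306, Rational(1, 25038)), Mul(-25135, Pow(Pow(Add(Add(5, -16), -110), 2), -1))) = Add(Rational(-1017, 1391), Mul(-25135, Pow(Pow(Add(-11, -110), 2), -1))) = Add(Rational(-1017, 1391), Mul(-25135, Pow(Pow(-121, 2), -1))) = Add(Rational(-1017, 1391), Mul(-25135, Pow(14641, -1))) = Add(Rational(-1017, 1391), Mul(-25135, Rational(1, 14641))) = Add(Rational(-1017, 1391), Rational(-2285, 1331)) = Rational(-4532062, 1851421)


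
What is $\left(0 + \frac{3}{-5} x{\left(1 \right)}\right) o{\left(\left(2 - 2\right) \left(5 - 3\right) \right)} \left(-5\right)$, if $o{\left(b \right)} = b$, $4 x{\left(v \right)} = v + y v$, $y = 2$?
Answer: $0$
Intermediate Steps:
$x{\left(v \right)} = \frac{3 v}{4}$ ($x{\left(v \right)} = \frac{v + 2 v}{4} = \frac{3 v}{4}$)
$\left(0 + \frac{3}{-5} x{\left(1 \right)}\right) o{\left(\left(2 - 2\right) \left(5 - 3\right) \right)} \left(-5\right) = \left(0 + \frac{3}{-5} \cdot \frac{3}{4} \cdot 1\right) \left(2 - 2\right) \left(5 - 3\right) \left(-5\right) = \left(0 + 3 \left(- \frac{1}{5}\right) \frac{3}{4}\right) 0 \cdot 2 \left(-5\right) = \left(0 - \frac{9}{20}\right) 0 \left(-5\right) = \left(0 - \frac{9}{20}\right) 0 = \left(- \frac{9}{20}\right) 0 = 0$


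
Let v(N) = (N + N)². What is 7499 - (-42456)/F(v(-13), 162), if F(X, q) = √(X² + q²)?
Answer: 7499 + 21228*√120805/120805 ≈ 7560.1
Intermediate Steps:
v(N) = 4*N² (v(N) = (2*N)² = 4*N²)
7499 - (-42456)/F(v(-13), 162) = 7499 - (-42456)/(√((4*(-13)²)² + 162²)) = 7499 - (-42456)/(√((4*169)² + 26244)) = 7499 - (-42456)/(√(676² + 26244)) = 7499 - (-42456)/(√(456976 + 26244)) = 7499 - (-42456)/(√483220) = 7499 - (-42456)/(2*√120805) = 7499 - (-42456)*√120805/241610 = 7499 - (-21228)*√120805/120805 = 7499 + 21228*√120805/120805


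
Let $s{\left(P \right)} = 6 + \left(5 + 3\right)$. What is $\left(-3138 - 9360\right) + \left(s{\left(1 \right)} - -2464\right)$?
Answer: $-10020$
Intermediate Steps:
$s{\left(P \right)} = 14$ ($s{\left(P \right)} = 6 + 8 = 14$)
$\left(-3138 - 9360\right) + \left(s{\left(1 \right)} - -2464\right) = \left(-3138 - 9360\right) + \left(14 - -2464\right) = -12498 + \left(14 + 2464\right) = -12498 + 2478 = -10020$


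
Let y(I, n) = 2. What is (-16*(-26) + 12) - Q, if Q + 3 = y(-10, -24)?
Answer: 429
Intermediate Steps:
Q = -1 (Q = -3 + 2 = -1)
(-16*(-26) + 12) - Q = (-16*(-26) + 12) - 1*(-1) = (416 + 12) + 1 = 428 + 1 = 429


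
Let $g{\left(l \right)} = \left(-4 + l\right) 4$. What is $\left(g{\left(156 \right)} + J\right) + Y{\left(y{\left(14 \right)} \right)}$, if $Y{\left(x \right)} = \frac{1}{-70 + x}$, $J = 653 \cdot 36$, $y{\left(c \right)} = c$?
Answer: $\frac{1350495}{56} \approx 24116.0$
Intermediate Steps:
$g{\left(l \right)} = -16 + 4 l$
$J = 23508$
$\left(g{\left(156 \right)} + J\right) + Y{\left(y{\left(14 \right)} \right)} = \left(\left(-16 + 4 \cdot 156\right) + 23508\right) + \frac{1}{-70 + 14} = \left(\left(-16 + 624\right) + 23508\right) + \frac{1}{-56} = \left(608 + 23508\right) - \frac{1}{56} = 24116 - \frac{1}{56} = \frac{1350495}{56}$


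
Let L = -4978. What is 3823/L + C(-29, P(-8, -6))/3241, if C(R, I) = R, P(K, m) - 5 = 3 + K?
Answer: -12534705/16133698 ≈ -0.77693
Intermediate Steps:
P(K, m) = 8 + K (P(K, m) = 5 + (3 + K) = 8 + K)
3823/L + C(-29, P(-8, -6))/3241 = 3823/(-4978) - 29/3241 = 3823*(-1/4978) - 29*1/3241 = -3823/4978 - 29/3241 = -12534705/16133698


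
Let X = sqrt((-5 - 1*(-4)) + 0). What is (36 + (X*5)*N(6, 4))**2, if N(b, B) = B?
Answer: 896 + 1440*I ≈ 896.0 + 1440.0*I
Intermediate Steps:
X = I (X = sqrt((-5 + 4) + 0) = sqrt(-1 + 0) = sqrt(-1) = I ≈ 1.0*I)
(36 + (X*5)*N(6, 4))**2 = (36 + (I*5)*4)**2 = (36 + (5*I)*4)**2 = (36 + 20*I)**2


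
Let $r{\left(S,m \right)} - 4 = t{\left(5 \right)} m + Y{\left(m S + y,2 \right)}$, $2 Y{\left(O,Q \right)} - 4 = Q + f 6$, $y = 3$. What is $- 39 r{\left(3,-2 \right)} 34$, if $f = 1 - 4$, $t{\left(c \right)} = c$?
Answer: $15912$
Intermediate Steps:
$f = -3$ ($f = 1 - 4 = -3$)
$Y{\left(O,Q \right)} = -7 + \frac{Q}{2}$ ($Y{\left(O,Q \right)} = 2 + \frac{Q - 18}{2} = 2 + \frac{-18 + Q}{2} = 2 + \left(-9 + \frac{Q}{2}\right) = -7 + \frac{Q}{2}$)
$r{\left(S,m \right)} = -2 + 5 m$ ($r{\left(S,m \right)} = 4 + \left(5 m + \left(-7 + \frac{1}{2} \cdot 2\right)\right) = 4 + \left(5 m + \left(-7 + 1\right)\right) = 4 + \left(5 m - 6\right) = 4 + \left(-6 + 5 m\right) = -2 + 5 m$)
$- 39 r{\left(3,-2 \right)} 34 = - 39 \left(-2 + 5 \left(-2\right)\right) 34 = - 39 \left(-2 - 10\right) 34 = \left(-39\right) \left(-12\right) 34 = 468 \cdot 34 = 15912$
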